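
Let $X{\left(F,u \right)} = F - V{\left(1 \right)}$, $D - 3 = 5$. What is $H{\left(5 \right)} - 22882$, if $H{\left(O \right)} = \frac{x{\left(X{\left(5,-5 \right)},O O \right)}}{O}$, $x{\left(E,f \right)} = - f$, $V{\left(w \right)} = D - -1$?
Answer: $-22887$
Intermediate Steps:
$D = 8$ ($D = 3 + 5 = 8$)
$V{\left(w \right)} = 9$ ($V{\left(w \right)} = 8 - -1 = 8 + 1 = 9$)
$X{\left(F,u \right)} = -9 + F$ ($X{\left(F,u \right)} = F - 9 = -9 + F$)
$H{\left(O \right)} = - O$ ($H{\left(O \right)} = \frac{\left(-1\right) O O}{O} = \frac{\left(-1\right) O^{2}}{O} = - O$)
$H{\left(5 \right)} - 22882 = \left(-1\right) 5 - 22882 = -5 - 22882 = -22887$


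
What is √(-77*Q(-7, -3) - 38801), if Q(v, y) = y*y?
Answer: 7*I*√806 ≈ 198.73*I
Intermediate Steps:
Q(v, y) = y²
√(-77*Q(-7, -3) - 38801) = √(-77*(-3)² - 38801) = √(-77*9 - 38801) = √(-693 - 38801) = √(-39494) = 7*I*√806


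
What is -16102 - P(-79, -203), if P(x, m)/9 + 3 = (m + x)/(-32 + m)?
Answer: -80429/5 ≈ -16086.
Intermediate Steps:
P(x, m) = -27 + 9*(m + x)/(-32 + m) (P(x, m) = -27 + 9*((m + x)/(-32 + m)) = -27 + 9*(m + x)/(-32 + m))
-16102 - P(-79, -203) = -16102 - 9*(96 - 79 - 2*(-203))/(-32 - 203) = -16102 - 9*(96 - 79 + 406)/(-235) = -16102 - 9*(-1)*423/235 = -16102 - 1*(-81/5) = -16102 + 81/5 = -80429/5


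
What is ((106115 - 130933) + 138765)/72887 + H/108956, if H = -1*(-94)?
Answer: 6211030355/3970737986 ≈ 1.5642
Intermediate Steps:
H = 94
((106115 - 130933) + 138765)/72887 + H/108956 = ((106115 - 130933) + 138765)/72887 + 94/108956 = (-24818 + 138765)*(1/72887) + 94*(1/108956) = 113947*(1/72887) + 47/54478 = 113947/72887 + 47/54478 = 6211030355/3970737986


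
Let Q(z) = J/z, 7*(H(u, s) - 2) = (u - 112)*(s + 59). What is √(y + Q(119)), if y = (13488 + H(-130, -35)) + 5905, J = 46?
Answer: √262908485/119 ≈ 136.26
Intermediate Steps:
H(u, s) = 2 + (-112 + u)*(59 + s)/7 (H(u, s) = 2 + ((u - 112)*(s + 59))/7 = 2 + ((-112 + u)*(59 + s))/7 = 2 + (-112 + u)*(59 + s)/7)
y = 129957/7 (y = (13488 + (-942 - 16*(-35) + (59/7)*(-130) + (⅐)*(-35)*(-130))) + 5905 = (13488 + (-942 + 560 - 7670/7 + 650)) + 5905 = (13488 - 5794/7) + 5905 = 88622/7 + 5905 = 129957/7 ≈ 18565.)
Q(z) = 46/z
√(y + Q(119)) = √(129957/7 + 46/119) = √(2209315/119) = √262908485/119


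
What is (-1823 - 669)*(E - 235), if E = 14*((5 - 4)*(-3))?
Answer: 690284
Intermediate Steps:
E = -42 (E = 14*(1*(-3)) = 14*(-3) = -42)
(-1823 - 669)*(E - 235) = (-1823 - 669)*(-42 - 235) = -2492*(-277) = 690284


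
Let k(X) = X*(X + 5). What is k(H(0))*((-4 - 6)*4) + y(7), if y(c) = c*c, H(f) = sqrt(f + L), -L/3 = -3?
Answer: -911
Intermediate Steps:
L = 9 (L = -3*(-3) = 9)
H(f) = sqrt(9 + f) (H(f) = sqrt(f + 9) = sqrt(9 + f))
k(X) = X*(5 + X)
y(c) = c**2
k(H(0))*((-4 - 6)*4) + y(7) = (sqrt(9 + 0)*(5 + sqrt(9 + 0)))*((-4 - 6)*4) + 7**2 = (sqrt(9)*(5 + sqrt(9)))*(-10*4) + 49 = (3*(5 + 3))*(-40) + 49 = (3*8)*(-40) + 49 = 24*(-40) + 49 = -960 + 49 = -911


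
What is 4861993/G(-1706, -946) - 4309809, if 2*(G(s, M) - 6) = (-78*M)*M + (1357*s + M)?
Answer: -155410476177001/36059712 ≈ -4.3098e+6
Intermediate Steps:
G(s, M) = 6 + M/2 - 39*M² + 1357*s/2 (G(s, M) = 6 + ((-78*M)*M + (1357*s + M))/2 = 6 + (-78*M² + (M + 1357*s))/2 = 6 + (M - 78*M² + 1357*s)/2 = 6 + (M/2 - 39*M² + 1357*s/2) = 6 + M/2 - 39*M² + 1357*s/2)
4861993/G(-1706, -946) - 4309809 = 4861993/(6 + (½)*(-946) - 39*(-946)² + (1357/2)*(-1706)) - 4309809 = 4861993/(6 - 473 - 39*894916 - 1157521) - 4309809 = 4861993/(6 - 473 - 34901724 - 1157521) - 4309809 = 4861993/(-36059712) - 4309809 = 4861993*(-1/36059712) - 4309809 = -4861993/36059712 - 4309809 = -155410476177001/36059712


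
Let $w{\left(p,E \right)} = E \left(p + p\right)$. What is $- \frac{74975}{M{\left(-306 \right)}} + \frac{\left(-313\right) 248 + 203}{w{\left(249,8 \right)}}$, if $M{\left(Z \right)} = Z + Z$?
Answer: $\frac{20943229}{203184} \approx 103.08$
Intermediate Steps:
$M{\left(Z \right)} = 2 Z$
$w{\left(p,E \right)} = 2 E p$ ($w{\left(p,E \right)} = E 2 p = 2 E p$)
$- \frac{74975}{M{\left(-306 \right)}} + \frac{\left(-313\right) 248 + 203}{w{\left(249,8 \right)}} = - \frac{74975}{2 \left(-306\right)} + \frac{\left(-313\right) 248 + 203}{2 \cdot 8 \cdot 249} = - \frac{74975}{-612} + \frac{-77624 + 203}{3984} = \left(-74975\right) \left(- \frac{1}{612}\right) - \frac{25807}{1328} = \frac{74975}{612} - \frac{25807}{1328} = \frac{20943229}{203184}$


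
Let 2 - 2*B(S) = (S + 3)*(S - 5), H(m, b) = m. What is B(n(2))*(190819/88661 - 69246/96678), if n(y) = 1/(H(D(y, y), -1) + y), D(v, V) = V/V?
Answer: 54020988578/4285784079 ≈ 12.605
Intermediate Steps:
D(v, V) = 1
n(y) = 1/(1 + y)
B(S) = 1 - (-5 + S)*(3 + S)/2 (B(S) = 1 - (S + 3)*(S - 5)/2 = 1 - (3 + S)*(-5 + S)/2 = 1 - (-5 + S)*(3 + S)/2)
B(n(2))*(190819/88661 - 69246/96678) = (17/2 + 1/(1 + 2) - 1/(2*(1 + 2)**2))*(190819/88661 - 69246/96678) = (17/2 + 1/3 - (1/3)**2/2)*(190819*(1/88661) - 69246*1/96678) = (17/2 + 1/3 - (1/3)**2/2)*(190819/88661 - 3847/5371) = (17/2 + 1/3 - 1/2*1/9)*(683809982/476198231) = (17/2 + 1/3 - 1/18)*(683809982/476198231) = (79/9)*(683809982/476198231) = 54020988578/4285784079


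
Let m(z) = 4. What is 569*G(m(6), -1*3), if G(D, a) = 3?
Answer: 1707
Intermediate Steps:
569*G(m(6), -1*3) = 569*3 = 1707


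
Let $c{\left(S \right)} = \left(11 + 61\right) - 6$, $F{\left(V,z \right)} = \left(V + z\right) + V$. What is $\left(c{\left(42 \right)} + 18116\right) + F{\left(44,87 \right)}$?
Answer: $18357$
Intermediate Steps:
$F{\left(V,z \right)} = z + 2 V$
$c{\left(S \right)} = 66$ ($c{\left(S \right)} = 72 - 6 = 66$)
$\left(c{\left(42 \right)} + 18116\right) + F{\left(44,87 \right)} = \left(66 + 18116\right) + \left(87 + 2 \cdot 44\right) = 18182 + \left(87 + 88\right) = 18182 + 175 = 18357$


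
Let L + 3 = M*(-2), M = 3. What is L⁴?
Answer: 6561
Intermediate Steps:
L = -9 (L = -3 + 3*(-2) = -3 - 6 = -9)
L⁴ = (-9)⁴ = 6561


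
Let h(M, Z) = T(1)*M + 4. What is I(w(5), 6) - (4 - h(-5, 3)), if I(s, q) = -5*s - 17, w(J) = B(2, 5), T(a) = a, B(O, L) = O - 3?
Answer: -17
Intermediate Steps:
B(O, L) = -3 + O
h(M, Z) = 4 + M (h(M, Z) = 1*M + 4 = M + 4 = 4 + M)
w(J) = -1 (w(J) = -3 + 2 = -1)
I(s, q) = -17 - 5*s
I(w(5), 6) - (4 - h(-5, 3)) = (-17 - 5*(-1)) - (4 - (4 - 5)) = (-17 + 5) - (4 - 1*(-1)) = -12 - (4 + 1) = -12 - 1*5 = -12 - 5 = -17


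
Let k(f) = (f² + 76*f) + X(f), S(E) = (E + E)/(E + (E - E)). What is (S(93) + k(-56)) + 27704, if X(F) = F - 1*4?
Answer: 26526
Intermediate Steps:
S(E) = 2 (S(E) = (2*E)/(E + 0) = (2*E)/E = 2)
X(F) = -4 + F (X(F) = F - 4 = -4 + F)
k(f) = -4 + f² + 77*f (k(f) = (f² + 76*f) + (-4 + f) = -4 + f² + 77*f)
(S(93) + k(-56)) + 27704 = (2 + (-4 + (-56)² + 77*(-56))) + 27704 = (2 + (-4 + 3136 - 4312)) + 27704 = (2 - 1180) + 27704 = -1178 + 27704 = 26526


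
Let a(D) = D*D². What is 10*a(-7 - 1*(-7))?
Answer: 0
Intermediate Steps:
a(D) = D³
10*a(-7 - 1*(-7)) = 10*(-7 - 1*(-7))³ = 10*(-7 + 7)³ = 10*0³ = 10*0 = 0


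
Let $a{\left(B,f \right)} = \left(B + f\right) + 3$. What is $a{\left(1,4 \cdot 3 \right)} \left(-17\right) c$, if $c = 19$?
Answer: $-5168$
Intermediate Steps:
$a{\left(B,f \right)} = 3 + B + f$
$a{\left(1,4 \cdot 3 \right)} \left(-17\right) c = \left(3 + 1 + 4 \cdot 3\right) \left(-17\right) 19 = \left(3 + 1 + 12\right) \left(-17\right) 19 = 16 \left(-17\right) 19 = \left(-272\right) 19 = -5168$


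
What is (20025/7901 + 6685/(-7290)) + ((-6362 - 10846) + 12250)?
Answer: -57095831551/11519658 ≈ -4956.4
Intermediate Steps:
(20025/7901 + 6685/(-7290)) + ((-6362 - 10846) + 12250) = (20025*(1/7901) + 6685*(-1/7290)) + (-17208 + 12250) = (20025/7901 - 1337/1458) - 4958 = 18632813/11519658 - 4958 = -57095831551/11519658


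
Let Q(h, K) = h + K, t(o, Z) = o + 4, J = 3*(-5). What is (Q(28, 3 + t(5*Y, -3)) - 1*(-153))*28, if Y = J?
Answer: 3164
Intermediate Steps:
J = -15
Y = -15
t(o, Z) = 4 + o
Q(h, K) = K + h
(Q(28, 3 + t(5*Y, -3)) - 1*(-153))*28 = (((3 + (4 + 5*(-15))) + 28) - 1*(-153))*28 = (((3 + (4 - 75)) + 28) + 153)*28 = (((3 - 71) + 28) + 153)*28 = ((-68 + 28) + 153)*28 = (-40 + 153)*28 = 113*28 = 3164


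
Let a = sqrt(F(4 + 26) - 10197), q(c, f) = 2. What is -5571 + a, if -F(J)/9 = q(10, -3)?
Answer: -5571 + 3*I*sqrt(1135) ≈ -5571.0 + 101.07*I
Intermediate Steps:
F(J) = -18 (F(J) = -9*2 = -18)
a = 3*I*sqrt(1135) (a = sqrt(-18 - 10197) = sqrt(-10215) = 3*I*sqrt(1135) ≈ 101.07*I)
-5571 + a = -5571 + 3*I*sqrt(1135)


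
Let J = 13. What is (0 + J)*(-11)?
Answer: -143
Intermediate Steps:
(0 + J)*(-11) = (0 + 13)*(-11) = 13*(-11) = -143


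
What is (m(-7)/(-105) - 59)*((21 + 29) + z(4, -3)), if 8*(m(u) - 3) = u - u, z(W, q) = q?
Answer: -97102/35 ≈ -2774.3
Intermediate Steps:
m(u) = 3 (m(u) = 3 + (u - u)/8 = 3 + (⅛)*0 = 3 + 0 = 3)
(m(-7)/(-105) - 59)*((21 + 29) + z(4, -3)) = (3/(-105) - 59)*((21 + 29) - 3) = (3*(-1/105) - 59)*(50 - 3) = (-1/35 - 59)*47 = -2066/35*47 = -97102/35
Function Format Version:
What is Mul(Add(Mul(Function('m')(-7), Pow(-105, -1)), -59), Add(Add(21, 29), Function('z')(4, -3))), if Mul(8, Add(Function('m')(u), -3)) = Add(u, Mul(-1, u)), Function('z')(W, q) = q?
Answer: Rational(-97102, 35) ≈ -2774.3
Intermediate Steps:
Function('m')(u) = 3 (Function('m')(u) = Add(3, Mul(Rational(1, 8), Add(u, Mul(-1, u)))) = Add(3, Mul(Rational(1, 8), 0)) = Add(3, 0) = 3)
Mul(Add(Mul(Function('m')(-7), Pow(-105, -1)), -59), Add(Add(21, 29), Function('z')(4, -3))) = Mul(Add(Mul(3, Pow(-105, -1)), -59), Add(Add(21, 29), -3)) = Mul(Add(Mul(3, Rational(-1, 105)), -59), Add(50, -3)) = Mul(Add(Rational(-1, 35), -59), 47) = Mul(Rational(-2066, 35), 47) = Rational(-97102, 35)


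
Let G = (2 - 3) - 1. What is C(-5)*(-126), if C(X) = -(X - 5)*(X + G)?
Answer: 8820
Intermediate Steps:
G = -2 (G = -1 - 1 = -2)
C(X) = -(-5 + X)*(-2 + X) (C(X) = -(X - 5)*(X - 2) = -(-5 + X)*(-2 + X))
C(-5)*(-126) = (-10 - 1*(-5)² + 7*(-5))*(-126) = (-10 - 1*25 - 35)*(-126) = (-10 - 25 - 35)*(-126) = -70*(-126) = 8820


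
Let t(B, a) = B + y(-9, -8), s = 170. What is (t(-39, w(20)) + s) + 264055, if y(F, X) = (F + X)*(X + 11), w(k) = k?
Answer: 264135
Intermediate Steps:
y(F, X) = (11 + X)*(F + X) (y(F, X) = (F + X)*(11 + X) = (11 + X)*(F + X))
t(B, a) = -51 + B (t(B, a) = B + ((-8)² + 11*(-9) + 11*(-8) - 9*(-8)) = B + (64 - 99 - 88 + 72) = B - 51 = -51 + B)
(t(-39, w(20)) + s) + 264055 = ((-51 - 39) + 170) + 264055 = (-90 + 170) + 264055 = 80 + 264055 = 264135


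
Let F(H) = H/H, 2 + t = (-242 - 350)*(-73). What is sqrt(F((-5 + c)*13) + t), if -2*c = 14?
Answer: sqrt(43215) ≈ 207.88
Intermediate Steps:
c = -7 (c = -1/2*14 = -7)
t = 43214 (t = -2 + (-242 - 350)*(-73) = -2 - 592*(-73) = -2 + 43216 = 43214)
F(H) = 1
sqrt(F((-5 + c)*13) + t) = sqrt(1 + 43214) = sqrt(43215)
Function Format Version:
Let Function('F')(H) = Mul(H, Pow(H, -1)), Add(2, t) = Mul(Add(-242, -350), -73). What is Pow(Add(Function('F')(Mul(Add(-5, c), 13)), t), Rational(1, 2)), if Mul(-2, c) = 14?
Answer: Pow(43215, Rational(1, 2)) ≈ 207.88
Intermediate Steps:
c = -7 (c = Mul(Rational(-1, 2), 14) = -7)
t = 43214 (t = Add(-2, Mul(Add(-242, -350), -73)) = Add(-2, Mul(-592, -73)) = Add(-2, 43216) = 43214)
Function('F')(H) = 1
Pow(Add(Function('F')(Mul(Add(-5, c), 13)), t), Rational(1, 2)) = Pow(Add(1, 43214), Rational(1, 2)) = Pow(43215, Rational(1, 2))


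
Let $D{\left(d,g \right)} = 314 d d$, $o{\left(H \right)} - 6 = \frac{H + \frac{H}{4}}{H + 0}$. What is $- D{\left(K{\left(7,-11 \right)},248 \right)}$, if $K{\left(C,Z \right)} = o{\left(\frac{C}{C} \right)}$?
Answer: $- \frac{132037}{8} \approx -16505.0$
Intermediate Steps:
$o{\left(H \right)} = \frac{29}{4}$ ($o{\left(H \right)} = 6 + \frac{H + \frac{H}{4}}{H + 0} = 6 + \frac{H + H \frac{1}{4}}{H} = 6 + \frac{H + \frac{H}{4}}{H} = 6 + \frac{\frac{5}{4} H}{H} = 6 + \frac{5}{4} = \frac{29}{4}$)
$K{\left(C,Z \right)} = \frac{29}{4}$
$D{\left(d,g \right)} = 314 d^{2}$
$- D{\left(K{\left(7,-11 \right)},248 \right)} = - 314 \left(\frac{29}{4}\right)^{2} = - \frac{314 \cdot 841}{16} = \left(-1\right) \frac{132037}{8} = - \frac{132037}{8}$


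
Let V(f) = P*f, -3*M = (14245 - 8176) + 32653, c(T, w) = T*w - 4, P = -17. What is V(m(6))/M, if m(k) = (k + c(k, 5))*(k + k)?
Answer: 9792/19361 ≈ 0.50576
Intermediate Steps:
c(T, w) = -4 + T*w
m(k) = 2*k*(-4 + 6*k) (m(k) = (k + (-4 + k*5))*(k + k) = (k + (-4 + 5*k))*(2*k) = (-4 + 6*k)*(2*k) = 2*k*(-4 + 6*k))
M = -38722/3 (M = -((14245 - 8176) + 32653)/3 = -(6069 + 32653)/3 = -⅓*38722 = -38722/3 ≈ -12907.)
V(f) = -17*f
V(m(6))/M = (-68*6*(-2 + 3*6))/(-38722/3) = -68*6*(-2 + 18)*(-3/38722) = -68*6*16*(-3/38722) = -17*384*(-3/38722) = -6528*(-3/38722) = 9792/19361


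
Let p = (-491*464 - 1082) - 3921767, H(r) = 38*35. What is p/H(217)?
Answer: -4150673/1330 ≈ -3120.8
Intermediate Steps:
H(r) = 1330
p = -4150673 (p = (-227824 - 1082) - 3921767 = -228906 - 3921767 = -4150673)
p/H(217) = -4150673/1330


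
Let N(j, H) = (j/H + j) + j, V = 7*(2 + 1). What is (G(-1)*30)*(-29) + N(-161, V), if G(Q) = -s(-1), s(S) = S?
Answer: -3599/3 ≈ -1199.7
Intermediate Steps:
V = 21 (V = 7*3 = 21)
N(j, H) = 2*j + j/H (N(j, H) = (j + j/H) + j = 2*j + j/H)
G(Q) = 1 (G(Q) = -1*(-1) = 1)
(G(-1)*30)*(-29) + N(-161, V) = (1*30)*(-29) + (2*(-161) - 161/21) = 30*(-29) + (-322 - 161*1/21) = -870 + (-322 - 23/3) = -870 - 989/3 = -3599/3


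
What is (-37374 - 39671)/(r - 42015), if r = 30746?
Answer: 77045/11269 ≈ 6.8369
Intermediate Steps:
(-37374 - 39671)/(r - 42015) = (-37374 - 39671)/(30746 - 42015) = -77045/(-11269) = -77045*(-1/11269) = 77045/11269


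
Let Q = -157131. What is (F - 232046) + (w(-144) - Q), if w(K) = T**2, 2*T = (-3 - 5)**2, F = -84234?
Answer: -158125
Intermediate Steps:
T = 32 (T = (-3 - 5)**2/2 = (1/2)*(-8)**2 = (1/2)*64 = 32)
w(K) = 1024 (w(K) = 32**2 = 1024)
(F - 232046) + (w(-144) - Q) = (-84234 - 232046) + (1024 - 1*(-157131)) = -316280 + (1024 + 157131) = -316280 + 158155 = -158125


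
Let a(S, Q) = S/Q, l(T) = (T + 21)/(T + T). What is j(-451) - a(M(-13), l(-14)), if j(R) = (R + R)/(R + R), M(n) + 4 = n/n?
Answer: -11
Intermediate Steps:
M(n) = -3 (M(n) = -4 + n/n = -4 + 1 = -3)
j(R) = 1 (j(R) = (2*R)/((2*R)) = (2*R)*(1/(2*R)) = 1)
l(T) = (21 + T)/(2*T) (l(T) = (21 + T)/((2*T)) = (21 + T)*(1/(2*T)) = (21 + T)/(2*T))
j(-451) - a(M(-13), l(-14)) = 1 - (-3)/((½)*(21 - 14)/(-14)) = 1 - (-3)/((½)*(-1/14)*7) = 1 - (-3)/(-¼) = 1 - (-3)*(-4) = 1 - 1*12 = 1 - 12 = -11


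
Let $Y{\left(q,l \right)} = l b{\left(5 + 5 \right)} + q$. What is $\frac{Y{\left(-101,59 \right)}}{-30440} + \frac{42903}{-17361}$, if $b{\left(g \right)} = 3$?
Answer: $- \frac{12104507}{4893230} \approx -2.4737$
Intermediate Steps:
$Y{\left(q,l \right)} = q + 3 l$ ($Y{\left(q,l \right)} = l 3 + q = 3 l + q = q + 3 l$)
$\frac{Y{\left(-101,59 \right)}}{-30440} + \frac{42903}{-17361} = \frac{-101 + 3 \cdot 59}{-30440} + \frac{42903}{-17361} = \left(-101 + 177\right) \left(- \frac{1}{30440}\right) + 42903 \left(- \frac{1}{17361}\right) = 76 \left(- \frac{1}{30440}\right) - \frac{1589}{643} = - \frac{19}{7610} - \frac{1589}{643} = - \frac{12104507}{4893230}$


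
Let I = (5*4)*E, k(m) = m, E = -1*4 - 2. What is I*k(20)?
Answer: -2400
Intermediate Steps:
E = -6 (E = -4 - 2 = -6)
I = -120 (I = (5*4)*(-6) = 20*(-6) = -120)
I*k(20) = -120*20 = -2400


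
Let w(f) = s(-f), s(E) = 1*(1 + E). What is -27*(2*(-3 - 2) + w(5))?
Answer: 378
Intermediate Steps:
s(E) = 1 + E
w(f) = 1 - f
-27*(2*(-3 - 2) + w(5)) = -27*(2*(-3 - 2) + (1 - 1*5)) = -27*(2*(-5) + (1 - 5)) = -27*(-10 - 4) = -27*(-14) = 378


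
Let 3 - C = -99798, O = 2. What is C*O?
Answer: 199602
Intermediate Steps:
C = 99801 (C = 3 - 1*(-99798) = 3 + 99798 = 99801)
C*O = 99801*2 = 199602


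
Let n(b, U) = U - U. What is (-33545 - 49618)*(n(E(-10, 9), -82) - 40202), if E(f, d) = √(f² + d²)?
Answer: 3343318926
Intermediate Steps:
E(f, d) = √(d² + f²)
n(b, U) = 0
(-33545 - 49618)*(n(E(-10, 9), -82) - 40202) = (-33545 - 49618)*(0 - 40202) = -83163*(-40202) = 3343318926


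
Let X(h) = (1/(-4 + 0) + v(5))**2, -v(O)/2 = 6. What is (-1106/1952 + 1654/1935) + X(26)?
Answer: 70986571/472140 ≈ 150.35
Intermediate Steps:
v(O) = -12 (v(O) = -2*6 = -12)
X(h) = 2401/16 (X(h) = (1/(-4 + 0) - 12)**2 = (1/(-4) - 12)**2 = (-1/4 - 12)**2 = (-49/4)**2 = 2401/16)
(-1106/1952 + 1654/1935) + X(26) = (-1106/1952 + 1654/1935) + 2401/16 = (-1106*1/1952 + 1654*(1/1935)) + 2401/16 = (-553/976 + 1654/1935) + 2401/16 = 544249/1888560 + 2401/16 = 70986571/472140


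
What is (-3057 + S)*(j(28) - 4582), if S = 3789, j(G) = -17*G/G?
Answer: -3366468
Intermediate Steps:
j(G) = -17 (j(G) = -17*1 = -17)
(-3057 + S)*(j(28) - 4582) = (-3057 + 3789)*(-17 - 4582) = 732*(-4599) = -3366468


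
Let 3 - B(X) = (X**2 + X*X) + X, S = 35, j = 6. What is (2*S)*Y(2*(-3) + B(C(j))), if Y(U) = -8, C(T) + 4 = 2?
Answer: -560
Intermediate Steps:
C(T) = -2 (C(T) = -4 + 2 = -2)
B(X) = 3 - X - 2*X**2 (B(X) = 3 - ((X**2 + X*X) + X) = 3 - ((X**2 + X**2) + X) = 3 - (2*X**2 + X) = 3 - (X + 2*X**2) = 3 + (-X - 2*X**2) = 3 - X - 2*X**2)
(2*S)*Y(2*(-3) + B(C(j))) = (2*35)*(-8) = 70*(-8) = -560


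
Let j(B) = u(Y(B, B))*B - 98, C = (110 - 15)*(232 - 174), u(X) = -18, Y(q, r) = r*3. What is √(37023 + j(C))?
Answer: I*√62255 ≈ 249.51*I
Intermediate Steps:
Y(q, r) = 3*r
C = 5510 (C = 95*58 = 5510)
j(B) = -98 - 18*B (j(B) = -18*B - 98 = -98 - 18*B)
√(37023 + j(C)) = √(37023 + (-98 - 18*5510)) = √(37023 + (-98 - 99180)) = √(37023 - 99278) = √(-62255) = I*√62255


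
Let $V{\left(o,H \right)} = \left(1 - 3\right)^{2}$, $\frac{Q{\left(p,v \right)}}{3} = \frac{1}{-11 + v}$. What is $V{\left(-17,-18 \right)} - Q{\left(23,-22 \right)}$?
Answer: $\frac{45}{11} \approx 4.0909$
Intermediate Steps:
$Q{\left(p,v \right)} = \frac{3}{-11 + v}$
$V{\left(o,H \right)} = 4$ ($V{\left(o,H \right)} = \left(-2\right)^{2} = 4$)
$V{\left(-17,-18 \right)} - Q{\left(23,-22 \right)} = 4 - \frac{3}{-11 - 22} = 4 - \frac{3}{-33} = 4 - 3 \left(- \frac{1}{33}\right) = 4 - - \frac{1}{11} = 4 + \frac{1}{11} = \frac{45}{11}$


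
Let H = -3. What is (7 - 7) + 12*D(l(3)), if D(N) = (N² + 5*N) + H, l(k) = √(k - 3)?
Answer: -36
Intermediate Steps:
l(k) = √(-3 + k)
D(N) = -3 + N² + 5*N (D(N) = (N² + 5*N) - 3 = -3 + N² + 5*N)
(7 - 7) + 12*D(l(3)) = (7 - 7) + 12*(-3 + (√(-3 + 3))² + 5*√(-3 + 3)) = 0 + 12*(-3 + (√0)² + 5*√0) = 0 + 12*(-3 + 0² + 5*0) = 0 + 12*(-3 + 0 + 0) = 0 + 12*(-3) = 0 - 36 = -36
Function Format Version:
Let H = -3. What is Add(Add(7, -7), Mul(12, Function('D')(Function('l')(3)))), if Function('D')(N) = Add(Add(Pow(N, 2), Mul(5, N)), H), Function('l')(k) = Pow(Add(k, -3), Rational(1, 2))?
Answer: -36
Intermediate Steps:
Function('l')(k) = Pow(Add(-3, k), Rational(1, 2))
Function('D')(N) = Add(-3, Pow(N, 2), Mul(5, N)) (Function('D')(N) = Add(Add(Pow(N, 2), Mul(5, N)), -3) = Add(-3, Pow(N, 2), Mul(5, N)))
Add(Add(7, -7), Mul(12, Function('D')(Function('l')(3)))) = Add(Add(7, -7), Mul(12, Add(-3, Pow(Pow(Add(-3, 3), Rational(1, 2)), 2), Mul(5, Pow(Add(-3, 3), Rational(1, 2)))))) = Add(0, Mul(12, Add(-3, Pow(Pow(0, Rational(1, 2)), 2), Mul(5, Pow(0, Rational(1, 2)))))) = Add(0, Mul(12, Add(-3, Pow(0, 2), Mul(5, 0)))) = Add(0, Mul(12, Add(-3, 0, 0))) = Add(0, Mul(12, -3)) = Add(0, -36) = -36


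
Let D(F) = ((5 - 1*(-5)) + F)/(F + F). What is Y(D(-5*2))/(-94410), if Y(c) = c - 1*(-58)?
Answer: -29/47205 ≈ -0.00061434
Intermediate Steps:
D(F) = (10 + F)/(2*F) (D(F) = ((5 + 5) + F)/((2*F)) = (10 + F)*(1/(2*F)) = (10 + F)/(2*F))
Y(c) = 58 + c (Y(c) = c + 58 = 58 + c)
Y(D(-5*2))/(-94410) = (58 + (10 - 5*2)/(2*((-5*2))))/(-94410) = (58 + (½)*(10 - 10)/(-10))*(-1/94410) = (58 + (½)*(-⅒)*0)*(-1/94410) = (58 + 0)*(-1/94410) = 58*(-1/94410) = -29/47205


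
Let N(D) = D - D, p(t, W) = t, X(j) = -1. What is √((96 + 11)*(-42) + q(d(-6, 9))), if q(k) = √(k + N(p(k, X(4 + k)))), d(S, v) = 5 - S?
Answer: √(-4494 + √11) ≈ 67.013*I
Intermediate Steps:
N(D) = 0
q(k) = √k (q(k) = √(k + 0) = √k)
√((96 + 11)*(-42) + q(d(-6, 9))) = √((96 + 11)*(-42) + √(5 - 1*(-6))) = √(107*(-42) + √(5 + 6)) = √(-4494 + √11)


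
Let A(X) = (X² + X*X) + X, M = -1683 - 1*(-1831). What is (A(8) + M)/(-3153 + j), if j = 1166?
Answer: -284/1987 ≈ -0.14293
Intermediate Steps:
M = 148 (M = -1683 + 1831 = 148)
A(X) = X + 2*X² (A(X) = (X² + X²) + X = 2*X² + X = X + 2*X²)
(A(8) + M)/(-3153 + j) = (8*(1 + 2*8) + 148)/(-3153 + 1166) = (8*(1 + 16) + 148)/(-1987) = (8*17 + 148)*(-1/1987) = (136 + 148)*(-1/1987) = 284*(-1/1987) = -284/1987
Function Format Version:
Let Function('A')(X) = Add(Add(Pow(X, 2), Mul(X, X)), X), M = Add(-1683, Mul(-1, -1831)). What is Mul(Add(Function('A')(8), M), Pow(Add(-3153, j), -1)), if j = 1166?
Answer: Rational(-284, 1987) ≈ -0.14293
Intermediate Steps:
M = 148 (M = Add(-1683, 1831) = 148)
Function('A')(X) = Add(X, Mul(2, Pow(X, 2))) (Function('A')(X) = Add(Add(Pow(X, 2), Pow(X, 2)), X) = Add(Mul(2, Pow(X, 2)), X) = Add(X, Mul(2, Pow(X, 2))))
Mul(Add(Function('A')(8), M), Pow(Add(-3153, j), -1)) = Mul(Add(Mul(8, Add(1, Mul(2, 8))), 148), Pow(Add(-3153, 1166), -1)) = Mul(Add(Mul(8, Add(1, 16)), 148), Pow(-1987, -1)) = Mul(Add(Mul(8, 17), 148), Rational(-1, 1987)) = Mul(Add(136, 148), Rational(-1, 1987)) = Mul(284, Rational(-1, 1987)) = Rational(-284, 1987)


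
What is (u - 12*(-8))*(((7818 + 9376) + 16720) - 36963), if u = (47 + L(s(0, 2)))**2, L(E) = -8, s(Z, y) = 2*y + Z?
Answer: -4930233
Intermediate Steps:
s(Z, y) = Z + 2*y
u = 1521 (u = (47 - 8)**2 = 39**2 = 1521)
(u - 12*(-8))*(((7818 + 9376) + 16720) - 36963) = (1521 - 12*(-8))*(((7818 + 9376) + 16720) - 36963) = (1521 + 96)*((17194 + 16720) - 36963) = 1617*(33914 - 36963) = 1617*(-3049) = -4930233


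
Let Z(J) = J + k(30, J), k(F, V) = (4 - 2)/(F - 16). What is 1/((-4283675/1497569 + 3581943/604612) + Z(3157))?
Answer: 6338137317596/20029824678251069 ≈ 0.00031644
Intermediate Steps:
k(F, V) = 2/(-16 + F)
Z(J) = ⅐ + J (Z(J) = J + 2/(-16 + 30) = J + 2/14 = J + 2*(1/14) = J + ⅐ = ⅐ + J)
1/((-4283675/1497569 + 3581943/604612) + Z(3157)) = 1/((-4283675/1497569 + 3581943/604612) + (⅐ + 3157)) = 1/((-4283675*1/1497569 + 3581943*(1/604612)) + 22100/7) = 1/((-4283675/1497569 + 3581943/604612) + 22100/7) = 1/(2774245487467/905448188228 + 22100/7) = 1/(20029824678251069/6338137317596) = 6338137317596/20029824678251069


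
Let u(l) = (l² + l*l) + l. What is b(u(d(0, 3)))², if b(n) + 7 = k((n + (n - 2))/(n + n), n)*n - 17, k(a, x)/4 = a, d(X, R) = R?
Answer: 3136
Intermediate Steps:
k(a, x) = 4*a
u(l) = l + 2*l² (u(l) = (l² + l²) + l = 2*l² + l = l + 2*l²)
b(n) = -28 + 4*n (b(n) = -7 + ((4*((n + (n - 2))/(n + n)))*n - 17) = -7 + ((4*((n + (-2 + n))/((2*n))))*n - 17) = -7 + ((4*((-2 + 2*n)*(1/(2*n))))*n - 17) = -7 + ((4*((-2 + 2*n)/(2*n)))*n - 17) = -7 + ((2*(-2 + 2*n)/n)*n - 17) = -7 + ((-4 + 4*n) - 17) = -7 + (-21 + 4*n) = -28 + 4*n)
b(u(d(0, 3)))² = (-28 + 4*(3*(1 + 2*3)))² = (-28 + 4*(3*(1 + 6)))² = (-28 + 4*(3*7))² = (-28 + 4*21)² = (-28 + 84)² = 56² = 3136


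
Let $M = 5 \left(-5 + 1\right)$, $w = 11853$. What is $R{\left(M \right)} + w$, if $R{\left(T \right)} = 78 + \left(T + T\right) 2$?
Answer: $11851$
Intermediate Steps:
$M = -20$ ($M = 5 \left(-4\right) = -20$)
$R{\left(T \right)} = 78 + 4 T$ ($R{\left(T \right)} = 78 + 2 T 2 = 78 + 4 T$)
$R{\left(M \right)} + w = \left(78 + 4 \left(-20\right)\right) + 11853 = \left(78 - 80\right) + 11853 = -2 + 11853 = 11851$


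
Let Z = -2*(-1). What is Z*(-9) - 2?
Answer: -20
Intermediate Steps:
Z = 2
Z*(-9) - 2 = 2*(-9) - 2 = -18 - 2 = -20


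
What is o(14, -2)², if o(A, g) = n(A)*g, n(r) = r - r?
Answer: 0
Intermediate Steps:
n(r) = 0
o(A, g) = 0 (o(A, g) = 0*g = 0)
o(14, -2)² = 0² = 0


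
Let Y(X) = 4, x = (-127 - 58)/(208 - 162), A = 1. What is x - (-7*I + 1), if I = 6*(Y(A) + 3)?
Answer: 13293/46 ≈ 288.98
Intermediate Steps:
x = -185/46 ≈ -4.0217
I = 42 (I = 6*(4 + 3) = 6*7 = 42)
x - (-7*I + 1) = -185/46 - (-7*42 + 1) = -185/46 - (-294 + 1) = -185/46 - 1*(-293) = -185/46 + 293 = 13293/46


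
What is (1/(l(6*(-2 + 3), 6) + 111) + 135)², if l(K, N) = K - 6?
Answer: 224580196/12321 ≈ 18227.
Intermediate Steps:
l(K, N) = -6 + K
(1/(l(6*(-2 + 3), 6) + 111) + 135)² = (1/((-6 + 6*(-2 + 3)) + 111) + 135)² = (1/((-6 + 6*1) + 111) + 135)² = (1/((-6 + 6) + 111) + 135)² = (1/(0 + 111) + 135)² = (1/111 + 135)² = (14986/111)² = 224580196/12321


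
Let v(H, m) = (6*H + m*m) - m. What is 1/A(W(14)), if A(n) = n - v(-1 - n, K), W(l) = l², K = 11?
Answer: 1/1268 ≈ 0.00078864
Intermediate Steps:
v(H, m) = m² - m + 6*H (v(H, m) = (6*H + m²) - m = (m² + 6*H) - m = m² - m + 6*H)
A(n) = -104 + 7*n (A(n) = n - (11² - 1*11 + 6*(-1 - n)) = n - (121 - 11 + (-6 - 6*n)) = n - (104 - 6*n) = n + (-104 + 6*n) = -104 + 7*n)
1/A(W(14)) = 1/(-104 + 7*14²) = 1/(-104 + 7*196) = 1/(-104 + 1372) = 1/1268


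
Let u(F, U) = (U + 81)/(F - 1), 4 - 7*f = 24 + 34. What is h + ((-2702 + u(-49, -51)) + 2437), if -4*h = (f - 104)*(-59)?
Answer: -133937/70 ≈ -1913.4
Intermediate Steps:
f = -54/7 (f = 4/7 - (24 + 34)/7 = 4/7 - ⅐*58 = 4/7 - 58/7 = -54/7 ≈ -7.7143)
u(F, U) = (81 + U)/(-1 + F)
h = -23069/14 (h = -(-54/7 - 104)*(-59)/4 = -(-391)*(-59)/14 = -¼*46138/7 = -23069/14 ≈ -1647.8)
h + ((-2702 + u(-49, -51)) + 2437) = -23069/14 + ((-2702 + (81 - 51)/(-1 - 49)) + 2437) = -23069/14 + ((-2702 + 30/(-50)) + 2437) = -23069/14 + ((-2702 - 1/50*30) + 2437) = -23069/14 + ((-2702 - ⅗) + 2437) = -23069/14 + (-13513/5 + 2437) = -23069/14 - 1328/5 = -133937/70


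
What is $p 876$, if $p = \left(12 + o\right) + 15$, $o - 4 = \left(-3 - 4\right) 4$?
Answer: $2628$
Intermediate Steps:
$o = -24$ ($o = 4 + \left(-3 - 4\right) 4 = 4 - 28 = -24$)
$p = 3$ ($p = \left(12 - 24\right) + 15 = -12 + 15 = 3$)
$p 876 = 3 \cdot 876 = 2628$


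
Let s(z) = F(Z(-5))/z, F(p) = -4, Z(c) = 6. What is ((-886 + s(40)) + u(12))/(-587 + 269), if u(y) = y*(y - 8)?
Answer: 8381/3180 ≈ 2.6355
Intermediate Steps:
s(z) = -4/z
u(y) = y*(-8 + y)
((-886 + s(40)) + u(12))/(-587 + 269) = ((-886 - 4/40) + 12*(-8 + 12))/(-587 + 269) = ((-886 - 4*1/40) + 12*4)/(-318) = ((-886 - ⅒) + 48)*(-1/318) = (-8861/10 + 48)*(-1/318) = -8381/10*(-1/318) = 8381/3180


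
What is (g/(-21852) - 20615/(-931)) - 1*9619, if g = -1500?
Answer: -122330263/12747 ≈ -9596.8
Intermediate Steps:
(g/(-21852) - 20615/(-931)) - 1*9619 = (-1500/(-21852) - 20615/(-931)) - 1*9619 = (-1500*(-1/21852) - 20615*(-1/931)) - 9619 = (125/1821 + 155/7) - 9619 = 283130/12747 - 9619 = -122330263/12747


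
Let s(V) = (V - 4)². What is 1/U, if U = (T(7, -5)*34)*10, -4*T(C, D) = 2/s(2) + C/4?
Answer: -4/765 ≈ -0.0052288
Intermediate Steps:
s(V) = (-4 + V)²
T(C, D) = -⅛ - C/16 (T(C, D) = -(2/((-4 + 2)²) + C/4)/4 = -(2/((-2)²) + C*(¼))/4 = -(2/4 + C/4)/4 = -(2*(¼) + C/4)/4 = -(½ + C/4)/4 = -⅛ - C/16)
U = -765/4 (U = ((-⅛ - 1/16*7)*34)*10 = ((-⅛ - 7/16)*34)*10 = -9/16*34*10 = -153/8*10 = -765/4 ≈ -191.25)
1/U = 1/(-765/4) = -4/765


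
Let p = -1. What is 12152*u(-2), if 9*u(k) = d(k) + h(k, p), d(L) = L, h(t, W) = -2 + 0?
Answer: -48608/9 ≈ -5400.9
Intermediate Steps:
h(t, W) = -2
u(k) = -2/9 + k/9 (u(k) = (k - 2)/9 = (-2 + k)/9 = -2/9 + k/9)
12152*u(-2) = 12152*(-2/9 + (1/9)*(-2)) = 12152*(-2/9 - 2/9) = 12152*(-4/9) = -48608/9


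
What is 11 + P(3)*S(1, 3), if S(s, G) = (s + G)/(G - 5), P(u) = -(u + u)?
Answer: 23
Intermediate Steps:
P(u) = -2*u
S(s, G) = (G + s)/(-5 + G)
11 + P(3)*S(1, 3) = 11 + (-2*3)*((3 + 1)/(-5 + 3)) = 11 - 6*4/(-2) = 11 - (-3)*4 = 11 - 6*(-2) = 11 + 12 = 23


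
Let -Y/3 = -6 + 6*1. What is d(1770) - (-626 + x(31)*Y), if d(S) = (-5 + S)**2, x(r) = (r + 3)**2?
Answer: 3115851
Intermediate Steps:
x(r) = (3 + r)**2
Y = 0 (Y = -3*(-6 + 6*1) = -3*(-6 + 6) = -3*0 = 0)
d(1770) - (-626 + x(31)*Y) = (-5 + 1770)**2 - (-626 + (3 + 31)**2*0) = 1765**2 - (-626 + 34**2*0) = 3115225 - (-626 + 1156*0) = 3115225 - (-626 + 0) = 3115225 - 1*(-626) = 3115225 + 626 = 3115851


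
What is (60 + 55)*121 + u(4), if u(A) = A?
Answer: 13919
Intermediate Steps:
(60 + 55)*121 + u(4) = (60 + 55)*121 + 4 = 115*121 + 4 = 13915 + 4 = 13919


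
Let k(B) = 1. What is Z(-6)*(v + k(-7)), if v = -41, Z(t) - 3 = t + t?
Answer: 360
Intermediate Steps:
Z(t) = 3 + 2*t (Z(t) = 3 + (t + t) = 3 + 2*t)
Z(-6)*(v + k(-7)) = (3 + 2*(-6))*(-41 + 1) = (3 - 12)*(-40) = -9*(-40) = 360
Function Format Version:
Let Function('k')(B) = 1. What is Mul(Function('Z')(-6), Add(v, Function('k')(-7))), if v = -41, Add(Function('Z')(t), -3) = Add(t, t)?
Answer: 360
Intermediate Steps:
Function('Z')(t) = Add(3, Mul(2, t)) (Function('Z')(t) = Add(3, Add(t, t)) = Add(3, Mul(2, t)))
Mul(Function('Z')(-6), Add(v, Function('k')(-7))) = Mul(Add(3, Mul(2, -6)), Add(-41, 1)) = Mul(Add(3, -12), -40) = Mul(-9, -40) = 360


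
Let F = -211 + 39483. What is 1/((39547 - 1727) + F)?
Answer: 1/77092 ≈ 1.2972e-5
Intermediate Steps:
F = 39272
1/((39547 - 1727) + F) = 1/((39547 - 1727) + 39272) = 1/(37820 + 39272) = 1/77092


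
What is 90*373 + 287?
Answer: 33857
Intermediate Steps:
90*373 + 287 = 33570 + 287 = 33857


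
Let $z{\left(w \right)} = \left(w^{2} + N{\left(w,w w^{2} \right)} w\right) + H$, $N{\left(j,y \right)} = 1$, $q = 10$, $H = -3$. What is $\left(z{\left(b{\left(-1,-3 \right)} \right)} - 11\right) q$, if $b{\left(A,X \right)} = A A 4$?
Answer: $60$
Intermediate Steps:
$b{\left(A,X \right)} = 4 A^{2}$ ($b{\left(A,X \right)} = A^{2} \cdot 4 = 4 A^{2}$)
$z{\left(w \right)} = -3 + w + w^{2}$ ($z{\left(w \right)} = \left(w^{2} + 1 w\right) - 3 = \left(w^{2} + w\right) - 3 = \left(w + w^{2}\right) - 3 = -3 + w + w^{2}$)
$\left(z{\left(b{\left(-1,-3 \right)} \right)} - 11\right) q = \left(\left(-3 + 4 \left(-1\right)^{2} + \left(4 \left(-1\right)^{2}\right)^{2}\right) - 11\right) 10 = \left(\left(-3 + 4 \cdot 1 + \left(4 \cdot 1\right)^{2}\right) - 11\right) 10 = \left(\left(-3 + 4 + 4^{2}\right) - 11\right) 10 = \left(\left(-3 + 4 + 16\right) - 11\right) 10 = \left(17 - 11\right) 10 = 6 \cdot 10 = 60$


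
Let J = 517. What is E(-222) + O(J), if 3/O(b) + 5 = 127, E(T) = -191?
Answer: -23299/122 ≈ -190.98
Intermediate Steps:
O(b) = 3/122 (O(b) = 3/(-5 + 127) = 3/122)
E(-222) + O(J) = -191 + 3/122 = -23299/122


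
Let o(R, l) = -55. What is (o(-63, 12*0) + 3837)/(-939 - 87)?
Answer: -1891/513 ≈ -3.6862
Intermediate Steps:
(o(-63, 12*0) + 3837)/(-939 - 87) = (-55 + 3837)/(-939 - 87) = 3782/(-1026) = 3782*(-1/1026) = -1891/513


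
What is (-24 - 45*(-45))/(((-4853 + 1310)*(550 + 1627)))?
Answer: -667/2571037 ≈ -0.00025943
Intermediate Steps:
(-24 - 45*(-45))/(((-4853 + 1310)*(550 + 1627))) = (-24 + 2025)/((-3543*2177)) = 2001/(-7713111) = 2001*(-1/7713111) = -667/2571037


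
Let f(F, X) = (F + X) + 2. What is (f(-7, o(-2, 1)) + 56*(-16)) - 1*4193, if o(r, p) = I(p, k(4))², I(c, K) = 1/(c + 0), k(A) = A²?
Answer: -5093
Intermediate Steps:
I(c, K) = 1/c
o(r, p) = p⁻² (o(r, p) = (1/p)² = p⁻²)
f(F, X) = 2 + F + X
(f(-7, o(-2, 1)) + 56*(-16)) - 1*4193 = ((2 - 7 + 1⁻²) + 56*(-16)) - 1*4193 = ((2 - 7 + 1) - 896) - 4193 = (-4 - 896) - 4193 = -900 - 4193 = -5093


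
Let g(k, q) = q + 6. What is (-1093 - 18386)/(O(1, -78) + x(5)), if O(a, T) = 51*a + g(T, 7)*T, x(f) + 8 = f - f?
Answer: 19479/971 ≈ 20.061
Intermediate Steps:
x(f) = -8 (x(f) = -8 + (f - f) = -8 + 0 = -8)
g(k, q) = 6 + q
O(a, T) = 13*T + 51*a (O(a, T) = 51*a + (6 + 7)*T = 51*a + 13*T = 13*T + 51*a)
(-1093 - 18386)/(O(1, -78) + x(5)) = (-1093 - 18386)/((13*(-78) + 51*1) - 8) = -19479/((-1014 + 51) - 8) = -19479/(-963 - 8) = -19479/(-971) = -19479*(-1/971) = 19479/971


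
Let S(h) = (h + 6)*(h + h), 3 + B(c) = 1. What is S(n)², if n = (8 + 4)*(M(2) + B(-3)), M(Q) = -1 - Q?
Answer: 41990400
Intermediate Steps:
B(c) = -2 (B(c) = -3 + 1 = -2)
n = -60 (n = (8 + 4)*((-1 - 1*2) - 2) = 12*((-1 - 2) - 2) = 12*(-3 - 2) = 12*(-5) = -60)
S(h) = 2*h*(6 + h) (S(h) = (6 + h)*(2*h) = 2*h*(6 + h))
S(n)² = (2*(-60)*(6 - 60))² = (2*(-60)*(-54))² = 6480² = 41990400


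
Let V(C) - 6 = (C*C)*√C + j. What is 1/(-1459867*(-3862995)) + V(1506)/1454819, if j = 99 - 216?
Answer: -625979938849996/8204391988957753635 + 2268036*√1506/1454819 ≈ 60.500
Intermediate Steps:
j = -117
V(C) = -111 + C^(5/2) (V(C) = 6 + ((C*C)*√C - 117) = 6 + (C²*√C - 117) = 6 + (C^(5/2) - 117) = 6 + (-117 + C^(5/2)) = -111 + C^(5/2))
1/(-1459867*(-3862995)) + V(1506)/1454819 = 1/(-1459867*(-3862995)) + (-111 + 1506^(5/2))/1454819 = -1/1459867*(-1/3862995) + (-111 + 2268036*√1506)*(1/1454819) = 1/5639458921665 + (-111/1454819 + 2268036*√1506/1454819) = -625979938849996/8204391988957753635 + 2268036*√1506/1454819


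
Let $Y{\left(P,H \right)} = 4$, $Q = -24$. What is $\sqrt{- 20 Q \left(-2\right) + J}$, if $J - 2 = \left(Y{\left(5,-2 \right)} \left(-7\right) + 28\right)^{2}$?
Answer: $i \sqrt{958} \approx 30.952 i$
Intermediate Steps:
$J = 2$ ($J = 2 + \left(4 \left(-7\right) + 28\right)^{2} = 2 + \left(-28 + 28\right)^{2} = 2 + 0^{2} = 2 + 0 = 2$)
$\sqrt{- 20 Q \left(-2\right) + J} = \sqrt{\left(-20\right) \left(-24\right) \left(-2\right) + 2} = \sqrt{480 \left(-2\right) + 2} = \sqrt{-960 + 2} = \sqrt{-958} = i \sqrt{958}$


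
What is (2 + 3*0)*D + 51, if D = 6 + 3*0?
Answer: 63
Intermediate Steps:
D = 6 (D = 6 + 0 = 6)
(2 + 3*0)*D + 51 = (2 + 3*0)*6 + 51 = (2 + 0)*6 + 51 = 2*6 + 51 = 12 + 51 = 63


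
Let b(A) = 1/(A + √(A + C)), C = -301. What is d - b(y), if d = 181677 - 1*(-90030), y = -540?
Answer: 79458267327/292441 + 29*I/292441 ≈ 2.7171e+5 + 9.9165e-5*I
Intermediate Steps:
d = 271707 (d = 181677 + 90030 = 271707)
b(A) = 1/(A + √(-301 + A)) (b(A) = 1/(A + √(A - 301)) = 1/(A + √(-301 + A)))
d - b(y) = 271707 - 1/(-540 + √(-301 - 540)) = 271707 - 1/(-540 + √(-841)) = 271707 - 1/(-540 + 29*I) = 271707 - (-540 - 29*I)/292441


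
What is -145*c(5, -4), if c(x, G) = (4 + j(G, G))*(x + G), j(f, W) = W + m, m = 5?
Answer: -725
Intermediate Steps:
j(f, W) = 5 + W (j(f, W) = W + 5 = 5 + W)
c(x, G) = (9 + G)*(G + x) (c(x, G) = (4 + (5 + G))*(x + G) = (9 + G)*(G + x))
-145*c(5, -4) = -145*((-4)² + 9*(-4) + 9*5 - 4*5) = -145*(16 - 36 + 45 - 20) = -145*5 = -725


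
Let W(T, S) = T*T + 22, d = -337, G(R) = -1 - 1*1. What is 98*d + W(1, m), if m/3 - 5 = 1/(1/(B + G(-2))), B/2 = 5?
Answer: -33003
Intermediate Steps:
G(R) = -2 (G(R) = -1 - 1 = -2)
B = 10 (B = 2*5 = 10)
m = 39 (m = 15 + 3/(1/(10 - 2)) = 15 + 3/(1/8) = 15 + 3*8 = 15 + 24 = 39)
W(T, S) = 22 + T**2 (W(T, S) = T**2 + 22 = 22 + T**2)
98*d + W(1, m) = 98*(-337) + (22 + 1**2) = -33026 + (22 + 1) = -33026 + 23 = -33003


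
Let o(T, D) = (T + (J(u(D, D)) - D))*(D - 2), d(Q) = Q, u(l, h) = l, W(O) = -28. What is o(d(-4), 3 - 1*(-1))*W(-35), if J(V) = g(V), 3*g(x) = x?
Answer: 1120/3 ≈ 373.33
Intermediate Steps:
g(x) = x/3
J(V) = V/3
o(T, D) = (-2 + D)*(T - 2*D/3) (o(T, D) = (T + (D/3 - D))*(D - 2) = (T - 2*D/3)*(-2 + D) = (-2 + D)*(T - 2*D/3))
o(d(-4), 3 - 1*(-1))*W(-35) = (-2*(-4) - 2*(3 - 1*(-1))²/3 + 4*(3 - 1*(-1))/3 + (3 - 1*(-1))*(-4))*(-28) = (8 - 2*(3 + 1)²/3 + 4*(3 + 1)/3 + (3 + 1)*(-4))*(-28) = (8 - ⅔*4² + (4/3)*4 + 4*(-4))*(-28) = (8 - ⅔*16 + 16/3 - 16)*(-28) = (8 - 32/3 + 16/3 - 16)*(-28) = -40/3*(-28) = 1120/3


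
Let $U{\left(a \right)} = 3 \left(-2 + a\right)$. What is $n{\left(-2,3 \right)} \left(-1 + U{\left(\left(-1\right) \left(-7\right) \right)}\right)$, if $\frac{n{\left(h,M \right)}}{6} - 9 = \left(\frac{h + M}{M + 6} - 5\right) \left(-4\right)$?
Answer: $\frac{7196}{3} \approx 2398.7$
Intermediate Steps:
$n{\left(h,M \right)} = 174 - \frac{24 \left(M + h\right)}{6 + M}$ ($n{\left(h,M \right)} = 54 + 6 \left(\frac{h + M}{M + 6} - 5\right) \left(-4\right) = 54 + 6 \left(\frac{M + h}{6 + M} - 5\right) \left(-4\right) = 54 + 6 \left(-5 + \frac{M + h}{6 + M}\right) \left(-4\right) = 54 + 6 \left(20 - \frac{4 \left(M + h\right)}{6 + M}\right) = 54 + \left(120 - \frac{24 \left(M + h\right)}{6 + M}\right) = 174 - \frac{24 \left(M + h\right)}{6 + M}$)
$U{\left(a \right)} = -6 + 3 a$
$n{\left(-2,3 \right)} \left(-1 + U{\left(\left(-1\right) \left(-7\right) \right)}\right) = \frac{6 \left(174 - -8 + 25 \cdot 3\right)}{6 + 3} \left(-1 - \left(6 - 3 \left(\left(-1\right) \left(-7\right)\right)\right)\right) = \frac{6 \left(174 + 8 + 75\right)}{9} \left(-1 + \left(-6 + 3 \cdot 7\right)\right) = 6 \cdot \frac{1}{9} \cdot 257 \left(-1 + \left(-6 + 21\right)\right) = \frac{514 \left(-1 + 15\right)}{3} = \frac{514}{3} \cdot 14 = \frac{7196}{3}$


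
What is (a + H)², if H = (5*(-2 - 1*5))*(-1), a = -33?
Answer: 4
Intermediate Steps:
H = 35 (H = (5*(-2 - 5))*(-1) = (5*(-7))*(-1) = -35*(-1) = 35)
(a + H)² = (-33 + 35)² = 2² = 4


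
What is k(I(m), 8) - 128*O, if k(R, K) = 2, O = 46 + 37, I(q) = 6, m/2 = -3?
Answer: -10622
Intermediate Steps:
m = -6 (m = 2*(-3) = -6)
O = 83
k(I(m), 8) - 128*O = 2 - 128*83 = 2 - 10624 = -10622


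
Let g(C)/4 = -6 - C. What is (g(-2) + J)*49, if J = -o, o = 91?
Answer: -5243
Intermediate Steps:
J = -91 (J = -1*91 = -91)
g(C) = -24 - 4*C (g(C) = 4*(-6 - C) = -24 - 4*C)
(g(-2) + J)*49 = ((-24 - 4*(-2)) - 91)*49 = ((-24 + 8) - 91)*49 = (-16 - 91)*49 = -107*49 = -5243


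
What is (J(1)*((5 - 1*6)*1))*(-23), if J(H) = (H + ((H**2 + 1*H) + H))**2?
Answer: 368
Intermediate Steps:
J(H) = (H**2 + 3*H)**2 (J(H) = (H + ((H**2 + H) + H))**2 = (H + ((H + H**2) + H))**2 = (H + (H**2 + 2*H))**2 = (H**2 + 3*H)**2)
(J(1)*((5 - 1*6)*1))*(-23) = ((1**2*(3 + 1)**2)*((5 - 1*6)*1))*(-23) = ((1*4**2)*((5 - 6)*1))*(-23) = ((1*16)*(-1*1))*(-23) = (16*(-1))*(-23) = -16*(-23) = 368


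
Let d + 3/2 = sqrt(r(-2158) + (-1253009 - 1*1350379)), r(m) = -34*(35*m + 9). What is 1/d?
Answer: -6/142705 - 4*I*sqrt(35674)/142705 ≈ -4.2045e-5 - 0.0052942*I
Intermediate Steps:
r(m) = -306 - 1190*m (r(m) = -34*(9 + 35*m) = -306 - 1190*m)
d = -3/2 + I*sqrt(35674) (d = -3/2 + sqrt((-306 - 1190*(-2158)) + (-1253009 - 1*1350379)) = -3/2 + sqrt((-306 + 2568020) + (-1253009 - 1350379)) = -3/2 + sqrt(2567714 - 2603388) = -3/2 + sqrt(-35674) = -3/2 + I*sqrt(35674) ≈ -1.5 + 188.88*I)
1/d = 1/(-3/2 + I*sqrt(35674))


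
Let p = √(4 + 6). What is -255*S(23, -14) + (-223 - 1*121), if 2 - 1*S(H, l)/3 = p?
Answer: -1874 + 765*√10 ≈ 545.14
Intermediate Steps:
p = √10 ≈ 3.1623
S(H, l) = 6 - 3*√10
-255*S(23, -14) + (-223 - 1*121) = -255*(6 - 3*√10) + (-223 - 1*121) = (-1530 + 765*√10) + (-223 - 121) = (-1530 + 765*√10) - 344 = -1874 + 765*√10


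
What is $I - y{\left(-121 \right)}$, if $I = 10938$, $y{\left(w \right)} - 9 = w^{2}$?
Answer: $-3712$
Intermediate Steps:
$y{\left(w \right)} = 9 + w^{2}$
$I - y{\left(-121 \right)} = 10938 - \left(9 + \left(-121\right)^{2}\right) = 10938 - \left(9 + 14641\right) = 10938 - 14650 = -3712$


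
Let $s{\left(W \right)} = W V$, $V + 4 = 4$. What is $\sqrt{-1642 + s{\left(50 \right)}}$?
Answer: $i \sqrt{1642} \approx 40.522 i$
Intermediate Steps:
$V = 0$ ($V = -4 + 4 = 0$)
$s{\left(W \right)} = 0$ ($s{\left(W \right)} = W 0 = 0$)
$\sqrt{-1642 + s{\left(50 \right)}} = \sqrt{-1642 + 0} = \sqrt{-1642} = i \sqrt{1642}$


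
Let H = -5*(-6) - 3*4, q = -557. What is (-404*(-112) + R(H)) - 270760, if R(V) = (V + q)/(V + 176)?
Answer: -43749867/194 ≈ -2.2551e+5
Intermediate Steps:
H = 18 (H = 30 - 12 = 18)
R(V) = (-557 + V)/(176 + V) (R(V) = (V - 557)/(V + 176) = (-557 + V)/(176 + V))
(-404*(-112) + R(H)) - 270760 = (-404*(-112) + (-557 + 18)/(176 + 18)) - 270760 = (45248 - 539/194) - 270760 = 8777573/194 - 270760 = -43749867/194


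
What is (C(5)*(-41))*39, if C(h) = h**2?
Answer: -39975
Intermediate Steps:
(C(5)*(-41))*39 = (5**2*(-41))*39 = (25*(-41))*39 = -1025*39 = -39975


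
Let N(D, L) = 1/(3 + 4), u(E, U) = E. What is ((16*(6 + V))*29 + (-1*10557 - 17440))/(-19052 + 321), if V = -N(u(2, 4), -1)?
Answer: 176955/131117 ≈ 1.3496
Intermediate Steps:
N(D, L) = ⅐ (N(D, L) = 1/7 = ⅐)
V = -⅐ (V = -1*⅐ = -⅐ ≈ -0.14286)
((16*(6 + V))*29 + (-1*10557 - 17440))/(-19052 + 321) = ((16*(6 - ⅐))*29 + (-1*10557 - 17440))/(-19052 + 321) = ((16*(41/7))*29 + (-10557 - 17440))/(-18731) = ((656/7)*29 - 27997)*(-1/18731) = (19024/7 - 27997)*(-1/18731) = -176955/7*(-1/18731) = 176955/131117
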